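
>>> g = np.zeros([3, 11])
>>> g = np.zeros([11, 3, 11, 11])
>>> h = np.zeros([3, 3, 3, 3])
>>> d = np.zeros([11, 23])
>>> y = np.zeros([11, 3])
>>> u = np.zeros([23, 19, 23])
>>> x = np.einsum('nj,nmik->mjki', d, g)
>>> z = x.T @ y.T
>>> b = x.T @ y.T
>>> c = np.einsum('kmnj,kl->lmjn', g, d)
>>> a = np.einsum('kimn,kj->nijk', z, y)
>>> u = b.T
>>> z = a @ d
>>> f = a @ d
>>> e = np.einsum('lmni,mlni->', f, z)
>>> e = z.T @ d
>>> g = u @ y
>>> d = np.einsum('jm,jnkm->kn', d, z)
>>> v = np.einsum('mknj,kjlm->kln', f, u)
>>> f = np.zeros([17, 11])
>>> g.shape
(11, 23, 11, 3)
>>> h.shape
(3, 3, 3, 3)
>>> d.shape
(3, 11)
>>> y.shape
(11, 3)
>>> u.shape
(11, 23, 11, 11)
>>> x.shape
(3, 23, 11, 11)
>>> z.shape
(11, 11, 3, 23)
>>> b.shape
(11, 11, 23, 11)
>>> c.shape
(23, 3, 11, 11)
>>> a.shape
(11, 11, 3, 11)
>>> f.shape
(17, 11)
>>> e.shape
(23, 3, 11, 23)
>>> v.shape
(11, 11, 3)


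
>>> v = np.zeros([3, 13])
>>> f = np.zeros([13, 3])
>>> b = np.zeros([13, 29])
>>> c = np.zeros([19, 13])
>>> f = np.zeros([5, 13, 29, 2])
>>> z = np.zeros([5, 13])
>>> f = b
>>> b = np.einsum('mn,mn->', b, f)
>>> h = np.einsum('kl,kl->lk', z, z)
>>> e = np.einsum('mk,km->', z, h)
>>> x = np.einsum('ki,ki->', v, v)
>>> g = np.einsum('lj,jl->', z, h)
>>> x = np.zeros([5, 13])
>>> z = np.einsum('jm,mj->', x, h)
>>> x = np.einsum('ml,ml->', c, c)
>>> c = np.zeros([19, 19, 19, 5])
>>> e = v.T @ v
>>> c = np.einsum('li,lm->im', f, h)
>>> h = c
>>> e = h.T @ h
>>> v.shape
(3, 13)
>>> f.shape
(13, 29)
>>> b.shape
()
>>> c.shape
(29, 5)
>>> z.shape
()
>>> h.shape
(29, 5)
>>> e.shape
(5, 5)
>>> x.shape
()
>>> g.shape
()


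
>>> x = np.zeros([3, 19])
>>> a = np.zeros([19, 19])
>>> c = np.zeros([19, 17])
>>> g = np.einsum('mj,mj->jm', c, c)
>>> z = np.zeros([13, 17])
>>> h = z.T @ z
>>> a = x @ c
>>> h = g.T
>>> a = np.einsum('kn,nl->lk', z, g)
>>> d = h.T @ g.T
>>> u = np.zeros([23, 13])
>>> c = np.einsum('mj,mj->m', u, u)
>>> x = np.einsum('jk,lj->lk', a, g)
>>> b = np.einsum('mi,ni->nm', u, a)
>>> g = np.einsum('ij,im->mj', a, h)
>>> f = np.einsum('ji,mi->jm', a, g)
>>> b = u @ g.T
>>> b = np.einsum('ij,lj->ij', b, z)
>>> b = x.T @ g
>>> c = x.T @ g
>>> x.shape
(17, 13)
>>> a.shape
(19, 13)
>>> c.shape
(13, 13)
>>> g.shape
(17, 13)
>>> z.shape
(13, 17)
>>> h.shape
(19, 17)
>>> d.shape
(17, 17)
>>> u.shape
(23, 13)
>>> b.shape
(13, 13)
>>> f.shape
(19, 17)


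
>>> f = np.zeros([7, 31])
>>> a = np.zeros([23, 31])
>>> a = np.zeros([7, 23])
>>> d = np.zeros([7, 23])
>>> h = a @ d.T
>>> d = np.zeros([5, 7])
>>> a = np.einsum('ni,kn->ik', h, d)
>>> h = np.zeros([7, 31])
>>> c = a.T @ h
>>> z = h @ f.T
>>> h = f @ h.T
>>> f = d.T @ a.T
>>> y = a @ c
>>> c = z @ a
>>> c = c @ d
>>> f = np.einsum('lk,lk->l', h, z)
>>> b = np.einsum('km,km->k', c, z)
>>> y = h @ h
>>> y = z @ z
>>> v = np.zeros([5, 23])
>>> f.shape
(7,)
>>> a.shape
(7, 5)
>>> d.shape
(5, 7)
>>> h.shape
(7, 7)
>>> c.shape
(7, 7)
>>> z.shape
(7, 7)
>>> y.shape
(7, 7)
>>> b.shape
(7,)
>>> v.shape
(5, 23)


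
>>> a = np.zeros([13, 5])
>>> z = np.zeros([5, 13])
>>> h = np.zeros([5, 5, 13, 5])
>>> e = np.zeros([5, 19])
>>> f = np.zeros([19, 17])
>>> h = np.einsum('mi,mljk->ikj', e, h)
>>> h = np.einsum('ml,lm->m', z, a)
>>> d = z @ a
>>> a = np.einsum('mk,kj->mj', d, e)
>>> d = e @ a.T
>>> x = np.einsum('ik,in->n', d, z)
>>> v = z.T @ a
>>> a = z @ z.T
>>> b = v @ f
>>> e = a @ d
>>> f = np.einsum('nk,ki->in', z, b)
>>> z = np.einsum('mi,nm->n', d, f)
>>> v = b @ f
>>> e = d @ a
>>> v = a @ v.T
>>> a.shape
(5, 5)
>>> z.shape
(17,)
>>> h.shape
(5,)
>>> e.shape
(5, 5)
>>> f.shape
(17, 5)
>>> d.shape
(5, 5)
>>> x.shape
(13,)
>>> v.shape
(5, 13)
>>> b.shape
(13, 17)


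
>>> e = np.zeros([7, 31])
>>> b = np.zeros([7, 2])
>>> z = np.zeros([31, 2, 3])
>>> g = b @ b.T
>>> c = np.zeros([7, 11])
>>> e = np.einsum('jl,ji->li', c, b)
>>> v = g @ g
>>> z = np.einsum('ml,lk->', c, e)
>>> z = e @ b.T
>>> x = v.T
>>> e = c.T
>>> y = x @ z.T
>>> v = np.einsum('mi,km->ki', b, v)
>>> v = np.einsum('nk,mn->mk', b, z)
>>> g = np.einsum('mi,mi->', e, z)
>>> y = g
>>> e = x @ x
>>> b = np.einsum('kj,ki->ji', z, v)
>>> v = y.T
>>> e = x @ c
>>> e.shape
(7, 11)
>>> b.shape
(7, 2)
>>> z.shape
(11, 7)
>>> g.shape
()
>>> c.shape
(7, 11)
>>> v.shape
()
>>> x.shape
(7, 7)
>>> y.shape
()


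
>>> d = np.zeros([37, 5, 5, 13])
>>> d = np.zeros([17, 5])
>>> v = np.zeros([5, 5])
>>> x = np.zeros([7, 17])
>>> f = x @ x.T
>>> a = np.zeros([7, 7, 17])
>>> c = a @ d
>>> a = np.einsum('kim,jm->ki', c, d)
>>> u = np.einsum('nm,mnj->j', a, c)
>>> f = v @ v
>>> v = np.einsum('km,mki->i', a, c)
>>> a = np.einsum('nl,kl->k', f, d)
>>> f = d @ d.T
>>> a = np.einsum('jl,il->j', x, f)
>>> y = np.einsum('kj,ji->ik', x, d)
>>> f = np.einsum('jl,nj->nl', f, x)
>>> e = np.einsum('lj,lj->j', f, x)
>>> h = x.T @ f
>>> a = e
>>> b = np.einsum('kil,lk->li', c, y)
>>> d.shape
(17, 5)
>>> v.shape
(5,)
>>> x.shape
(7, 17)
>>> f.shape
(7, 17)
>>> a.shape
(17,)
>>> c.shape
(7, 7, 5)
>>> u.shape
(5,)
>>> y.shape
(5, 7)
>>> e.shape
(17,)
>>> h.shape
(17, 17)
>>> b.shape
(5, 7)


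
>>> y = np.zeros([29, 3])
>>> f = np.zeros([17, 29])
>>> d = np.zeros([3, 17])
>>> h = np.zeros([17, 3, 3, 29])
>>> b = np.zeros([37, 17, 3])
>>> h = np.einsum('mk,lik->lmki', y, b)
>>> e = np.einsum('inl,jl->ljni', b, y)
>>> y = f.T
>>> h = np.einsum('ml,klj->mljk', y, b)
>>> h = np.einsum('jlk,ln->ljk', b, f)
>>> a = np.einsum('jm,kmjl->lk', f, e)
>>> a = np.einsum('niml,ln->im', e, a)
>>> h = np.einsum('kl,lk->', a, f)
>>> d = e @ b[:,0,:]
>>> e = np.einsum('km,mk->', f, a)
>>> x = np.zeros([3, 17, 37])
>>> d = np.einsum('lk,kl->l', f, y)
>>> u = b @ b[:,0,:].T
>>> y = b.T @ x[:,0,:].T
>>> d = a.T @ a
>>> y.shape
(3, 17, 3)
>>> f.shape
(17, 29)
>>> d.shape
(17, 17)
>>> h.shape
()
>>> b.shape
(37, 17, 3)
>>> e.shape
()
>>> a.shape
(29, 17)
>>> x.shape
(3, 17, 37)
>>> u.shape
(37, 17, 37)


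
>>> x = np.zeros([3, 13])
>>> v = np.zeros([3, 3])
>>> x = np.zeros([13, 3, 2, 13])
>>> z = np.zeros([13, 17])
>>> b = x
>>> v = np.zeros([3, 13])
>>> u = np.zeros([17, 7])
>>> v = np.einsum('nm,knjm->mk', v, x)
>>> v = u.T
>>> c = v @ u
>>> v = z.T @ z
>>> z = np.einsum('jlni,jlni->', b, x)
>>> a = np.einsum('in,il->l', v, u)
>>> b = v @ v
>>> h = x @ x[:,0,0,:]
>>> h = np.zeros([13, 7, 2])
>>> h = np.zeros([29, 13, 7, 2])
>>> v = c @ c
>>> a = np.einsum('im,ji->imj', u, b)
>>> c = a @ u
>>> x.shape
(13, 3, 2, 13)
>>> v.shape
(7, 7)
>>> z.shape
()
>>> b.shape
(17, 17)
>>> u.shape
(17, 7)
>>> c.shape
(17, 7, 7)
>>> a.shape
(17, 7, 17)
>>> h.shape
(29, 13, 7, 2)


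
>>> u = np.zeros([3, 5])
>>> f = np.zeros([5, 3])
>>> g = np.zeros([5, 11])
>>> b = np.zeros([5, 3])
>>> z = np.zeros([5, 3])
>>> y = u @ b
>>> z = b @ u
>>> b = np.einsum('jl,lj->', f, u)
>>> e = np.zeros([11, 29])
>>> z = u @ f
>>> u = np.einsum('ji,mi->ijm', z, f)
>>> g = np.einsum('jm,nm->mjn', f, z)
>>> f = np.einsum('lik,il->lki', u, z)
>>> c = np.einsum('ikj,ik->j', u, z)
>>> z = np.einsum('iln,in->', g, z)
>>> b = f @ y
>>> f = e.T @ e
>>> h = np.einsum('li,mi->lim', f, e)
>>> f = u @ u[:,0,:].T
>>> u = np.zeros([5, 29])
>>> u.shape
(5, 29)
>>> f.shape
(3, 3, 3)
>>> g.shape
(3, 5, 3)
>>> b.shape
(3, 5, 3)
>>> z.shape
()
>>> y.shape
(3, 3)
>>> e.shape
(11, 29)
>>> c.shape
(5,)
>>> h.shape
(29, 29, 11)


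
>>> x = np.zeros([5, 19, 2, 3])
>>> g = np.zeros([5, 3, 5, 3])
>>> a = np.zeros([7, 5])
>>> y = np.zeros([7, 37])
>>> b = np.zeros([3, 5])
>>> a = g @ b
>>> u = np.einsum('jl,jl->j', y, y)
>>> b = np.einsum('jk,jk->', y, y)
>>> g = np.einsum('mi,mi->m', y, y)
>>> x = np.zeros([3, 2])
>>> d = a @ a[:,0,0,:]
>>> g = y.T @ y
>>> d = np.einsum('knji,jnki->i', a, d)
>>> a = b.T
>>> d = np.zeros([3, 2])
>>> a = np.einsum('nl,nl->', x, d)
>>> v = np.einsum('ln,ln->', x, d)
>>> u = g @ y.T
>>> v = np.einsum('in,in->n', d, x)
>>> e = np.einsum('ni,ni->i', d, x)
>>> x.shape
(3, 2)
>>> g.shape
(37, 37)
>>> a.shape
()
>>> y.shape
(7, 37)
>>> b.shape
()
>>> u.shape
(37, 7)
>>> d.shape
(3, 2)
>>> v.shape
(2,)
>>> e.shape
(2,)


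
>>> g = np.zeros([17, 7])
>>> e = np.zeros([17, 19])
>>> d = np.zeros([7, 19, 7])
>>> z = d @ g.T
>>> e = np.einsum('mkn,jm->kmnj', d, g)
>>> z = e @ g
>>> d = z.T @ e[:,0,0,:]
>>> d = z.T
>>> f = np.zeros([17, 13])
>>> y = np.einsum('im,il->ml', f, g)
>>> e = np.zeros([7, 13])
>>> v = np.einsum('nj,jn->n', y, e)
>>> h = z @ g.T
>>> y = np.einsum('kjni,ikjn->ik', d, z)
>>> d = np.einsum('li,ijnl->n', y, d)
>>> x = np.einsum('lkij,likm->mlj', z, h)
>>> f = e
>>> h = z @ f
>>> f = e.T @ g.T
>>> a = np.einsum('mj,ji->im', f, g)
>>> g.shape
(17, 7)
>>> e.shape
(7, 13)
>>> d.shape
(7,)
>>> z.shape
(19, 7, 7, 7)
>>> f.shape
(13, 17)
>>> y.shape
(19, 7)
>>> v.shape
(13,)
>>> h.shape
(19, 7, 7, 13)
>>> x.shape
(17, 19, 7)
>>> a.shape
(7, 13)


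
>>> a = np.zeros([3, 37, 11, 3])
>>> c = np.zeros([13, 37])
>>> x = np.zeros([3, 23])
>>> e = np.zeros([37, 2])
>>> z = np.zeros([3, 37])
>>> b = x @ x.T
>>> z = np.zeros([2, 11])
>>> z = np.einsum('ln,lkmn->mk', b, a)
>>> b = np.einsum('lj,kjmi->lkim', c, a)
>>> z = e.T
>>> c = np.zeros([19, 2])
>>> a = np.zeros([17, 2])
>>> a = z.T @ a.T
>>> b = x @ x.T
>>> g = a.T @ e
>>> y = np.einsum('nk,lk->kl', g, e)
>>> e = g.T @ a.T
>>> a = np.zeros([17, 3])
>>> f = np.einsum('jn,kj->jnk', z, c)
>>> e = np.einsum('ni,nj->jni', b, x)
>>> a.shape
(17, 3)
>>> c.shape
(19, 2)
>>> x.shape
(3, 23)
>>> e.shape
(23, 3, 3)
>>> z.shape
(2, 37)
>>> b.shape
(3, 3)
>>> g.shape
(17, 2)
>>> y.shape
(2, 37)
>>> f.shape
(2, 37, 19)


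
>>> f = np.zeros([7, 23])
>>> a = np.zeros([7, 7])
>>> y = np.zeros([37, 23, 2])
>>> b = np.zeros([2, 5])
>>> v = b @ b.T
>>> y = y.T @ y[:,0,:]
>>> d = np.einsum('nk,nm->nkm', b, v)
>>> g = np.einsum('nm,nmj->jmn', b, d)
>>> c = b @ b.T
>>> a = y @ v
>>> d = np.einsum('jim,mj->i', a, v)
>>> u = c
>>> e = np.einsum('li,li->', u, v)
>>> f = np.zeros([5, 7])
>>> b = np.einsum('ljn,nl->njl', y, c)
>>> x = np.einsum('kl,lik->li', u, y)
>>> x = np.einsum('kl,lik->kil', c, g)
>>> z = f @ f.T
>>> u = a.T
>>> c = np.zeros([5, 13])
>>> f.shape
(5, 7)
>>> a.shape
(2, 23, 2)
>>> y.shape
(2, 23, 2)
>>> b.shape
(2, 23, 2)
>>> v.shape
(2, 2)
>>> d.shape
(23,)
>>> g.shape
(2, 5, 2)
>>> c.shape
(5, 13)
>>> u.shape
(2, 23, 2)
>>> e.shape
()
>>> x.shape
(2, 5, 2)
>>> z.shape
(5, 5)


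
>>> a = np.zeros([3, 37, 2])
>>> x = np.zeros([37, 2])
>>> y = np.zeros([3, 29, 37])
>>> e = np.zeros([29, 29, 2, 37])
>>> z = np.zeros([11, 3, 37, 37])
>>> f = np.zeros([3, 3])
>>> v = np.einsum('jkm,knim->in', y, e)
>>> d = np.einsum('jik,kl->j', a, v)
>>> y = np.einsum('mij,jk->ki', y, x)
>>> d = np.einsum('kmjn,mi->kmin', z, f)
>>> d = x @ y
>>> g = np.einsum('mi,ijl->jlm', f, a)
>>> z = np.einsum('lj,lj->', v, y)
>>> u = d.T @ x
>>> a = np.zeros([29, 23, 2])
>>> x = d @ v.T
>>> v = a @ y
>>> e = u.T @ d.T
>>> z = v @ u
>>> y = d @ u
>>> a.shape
(29, 23, 2)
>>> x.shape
(37, 2)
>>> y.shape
(37, 2)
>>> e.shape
(2, 37)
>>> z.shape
(29, 23, 2)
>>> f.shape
(3, 3)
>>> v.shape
(29, 23, 29)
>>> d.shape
(37, 29)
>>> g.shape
(37, 2, 3)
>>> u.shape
(29, 2)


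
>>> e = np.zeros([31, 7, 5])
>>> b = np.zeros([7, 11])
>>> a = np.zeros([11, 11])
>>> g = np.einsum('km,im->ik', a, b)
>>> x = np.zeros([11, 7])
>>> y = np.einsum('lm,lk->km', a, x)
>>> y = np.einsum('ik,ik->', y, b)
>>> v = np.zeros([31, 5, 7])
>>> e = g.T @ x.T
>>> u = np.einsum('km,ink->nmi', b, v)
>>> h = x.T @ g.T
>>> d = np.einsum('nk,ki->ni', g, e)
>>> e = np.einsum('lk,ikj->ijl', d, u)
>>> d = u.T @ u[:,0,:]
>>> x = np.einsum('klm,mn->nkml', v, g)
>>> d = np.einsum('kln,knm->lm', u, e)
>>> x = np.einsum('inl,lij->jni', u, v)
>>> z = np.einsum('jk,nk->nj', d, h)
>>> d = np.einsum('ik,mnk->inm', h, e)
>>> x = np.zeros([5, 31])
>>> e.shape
(5, 31, 7)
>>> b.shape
(7, 11)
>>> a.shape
(11, 11)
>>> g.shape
(7, 11)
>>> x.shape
(5, 31)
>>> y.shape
()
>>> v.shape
(31, 5, 7)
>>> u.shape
(5, 11, 31)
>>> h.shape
(7, 7)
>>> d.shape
(7, 31, 5)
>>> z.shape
(7, 11)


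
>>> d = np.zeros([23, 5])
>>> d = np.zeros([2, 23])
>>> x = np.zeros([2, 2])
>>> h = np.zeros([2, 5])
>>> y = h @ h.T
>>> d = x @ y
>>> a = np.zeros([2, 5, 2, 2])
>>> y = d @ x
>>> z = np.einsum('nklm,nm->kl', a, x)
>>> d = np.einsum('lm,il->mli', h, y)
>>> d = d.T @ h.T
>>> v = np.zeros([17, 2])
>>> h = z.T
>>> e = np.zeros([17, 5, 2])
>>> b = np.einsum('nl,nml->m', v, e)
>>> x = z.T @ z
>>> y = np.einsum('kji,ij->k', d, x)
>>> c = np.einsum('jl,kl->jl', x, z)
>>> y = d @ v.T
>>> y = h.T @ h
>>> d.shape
(2, 2, 2)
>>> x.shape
(2, 2)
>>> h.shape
(2, 5)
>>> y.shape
(5, 5)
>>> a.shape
(2, 5, 2, 2)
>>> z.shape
(5, 2)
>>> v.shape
(17, 2)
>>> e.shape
(17, 5, 2)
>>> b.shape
(5,)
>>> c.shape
(2, 2)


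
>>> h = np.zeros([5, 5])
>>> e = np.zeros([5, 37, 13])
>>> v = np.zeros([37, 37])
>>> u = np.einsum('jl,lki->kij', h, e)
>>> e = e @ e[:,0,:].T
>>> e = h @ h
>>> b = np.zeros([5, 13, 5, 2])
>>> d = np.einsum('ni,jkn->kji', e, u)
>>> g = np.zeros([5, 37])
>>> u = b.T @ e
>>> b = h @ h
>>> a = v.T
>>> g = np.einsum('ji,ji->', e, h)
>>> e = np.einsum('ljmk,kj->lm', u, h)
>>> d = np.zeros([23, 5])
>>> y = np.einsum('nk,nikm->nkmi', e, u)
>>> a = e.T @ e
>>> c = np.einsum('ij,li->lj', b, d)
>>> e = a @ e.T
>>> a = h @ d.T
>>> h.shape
(5, 5)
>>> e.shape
(13, 2)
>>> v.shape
(37, 37)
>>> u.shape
(2, 5, 13, 5)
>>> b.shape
(5, 5)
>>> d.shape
(23, 5)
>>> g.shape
()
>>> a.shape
(5, 23)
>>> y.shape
(2, 13, 5, 5)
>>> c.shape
(23, 5)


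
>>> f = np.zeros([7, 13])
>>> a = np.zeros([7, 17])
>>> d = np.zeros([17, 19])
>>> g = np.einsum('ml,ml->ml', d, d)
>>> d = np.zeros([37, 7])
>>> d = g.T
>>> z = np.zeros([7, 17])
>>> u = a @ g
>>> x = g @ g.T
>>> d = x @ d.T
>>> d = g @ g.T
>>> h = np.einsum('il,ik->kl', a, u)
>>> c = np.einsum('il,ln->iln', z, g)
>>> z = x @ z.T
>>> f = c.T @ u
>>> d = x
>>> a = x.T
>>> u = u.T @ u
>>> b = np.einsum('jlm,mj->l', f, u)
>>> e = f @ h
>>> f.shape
(19, 17, 19)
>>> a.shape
(17, 17)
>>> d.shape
(17, 17)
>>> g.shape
(17, 19)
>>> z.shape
(17, 7)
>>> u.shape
(19, 19)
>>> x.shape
(17, 17)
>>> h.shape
(19, 17)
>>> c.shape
(7, 17, 19)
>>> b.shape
(17,)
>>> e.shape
(19, 17, 17)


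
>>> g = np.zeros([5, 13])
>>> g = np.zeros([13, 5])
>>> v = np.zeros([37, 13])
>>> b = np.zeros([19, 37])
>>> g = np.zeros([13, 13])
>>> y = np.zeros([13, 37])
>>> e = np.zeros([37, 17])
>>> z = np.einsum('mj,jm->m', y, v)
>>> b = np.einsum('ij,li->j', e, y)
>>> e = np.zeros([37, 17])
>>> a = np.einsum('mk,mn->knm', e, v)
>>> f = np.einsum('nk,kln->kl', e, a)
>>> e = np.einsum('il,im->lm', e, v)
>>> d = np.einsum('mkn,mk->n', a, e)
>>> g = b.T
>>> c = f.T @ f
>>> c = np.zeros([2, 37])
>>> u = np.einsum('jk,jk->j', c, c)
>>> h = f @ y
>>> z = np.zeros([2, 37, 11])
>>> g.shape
(17,)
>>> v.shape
(37, 13)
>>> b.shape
(17,)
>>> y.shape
(13, 37)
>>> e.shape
(17, 13)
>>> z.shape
(2, 37, 11)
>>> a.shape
(17, 13, 37)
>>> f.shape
(17, 13)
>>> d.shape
(37,)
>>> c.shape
(2, 37)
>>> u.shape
(2,)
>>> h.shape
(17, 37)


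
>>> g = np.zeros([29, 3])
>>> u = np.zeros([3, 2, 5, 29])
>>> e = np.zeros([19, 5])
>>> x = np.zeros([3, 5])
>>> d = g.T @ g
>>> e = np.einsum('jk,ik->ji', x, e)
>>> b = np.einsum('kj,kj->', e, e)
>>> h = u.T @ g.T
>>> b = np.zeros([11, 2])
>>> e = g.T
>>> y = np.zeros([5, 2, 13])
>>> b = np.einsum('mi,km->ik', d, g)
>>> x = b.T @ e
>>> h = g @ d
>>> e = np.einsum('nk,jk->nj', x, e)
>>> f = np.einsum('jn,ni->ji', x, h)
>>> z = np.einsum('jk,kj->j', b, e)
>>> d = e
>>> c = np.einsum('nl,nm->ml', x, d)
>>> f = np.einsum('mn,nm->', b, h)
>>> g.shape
(29, 3)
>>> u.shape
(3, 2, 5, 29)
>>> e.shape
(29, 3)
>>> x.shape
(29, 29)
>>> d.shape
(29, 3)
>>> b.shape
(3, 29)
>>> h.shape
(29, 3)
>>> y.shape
(5, 2, 13)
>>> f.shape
()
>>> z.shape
(3,)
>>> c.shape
(3, 29)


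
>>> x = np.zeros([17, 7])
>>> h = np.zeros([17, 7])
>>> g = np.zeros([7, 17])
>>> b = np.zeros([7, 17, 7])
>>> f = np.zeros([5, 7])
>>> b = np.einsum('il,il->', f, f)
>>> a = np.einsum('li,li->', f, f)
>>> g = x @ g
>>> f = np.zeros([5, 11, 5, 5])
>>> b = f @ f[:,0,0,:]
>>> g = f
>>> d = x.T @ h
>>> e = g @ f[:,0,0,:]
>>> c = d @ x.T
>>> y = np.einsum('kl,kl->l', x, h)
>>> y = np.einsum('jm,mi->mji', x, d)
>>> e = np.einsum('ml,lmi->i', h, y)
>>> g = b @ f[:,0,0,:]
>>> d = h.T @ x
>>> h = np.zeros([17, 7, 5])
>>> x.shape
(17, 7)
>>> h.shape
(17, 7, 5)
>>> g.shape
(5, 11, 5, 5)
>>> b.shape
(5, 11, 5, 5)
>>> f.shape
(5, 11, 5, 5)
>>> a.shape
()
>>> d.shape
(7, 7)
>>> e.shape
(7,)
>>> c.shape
(7, 17)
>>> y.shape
(7, 17, 7)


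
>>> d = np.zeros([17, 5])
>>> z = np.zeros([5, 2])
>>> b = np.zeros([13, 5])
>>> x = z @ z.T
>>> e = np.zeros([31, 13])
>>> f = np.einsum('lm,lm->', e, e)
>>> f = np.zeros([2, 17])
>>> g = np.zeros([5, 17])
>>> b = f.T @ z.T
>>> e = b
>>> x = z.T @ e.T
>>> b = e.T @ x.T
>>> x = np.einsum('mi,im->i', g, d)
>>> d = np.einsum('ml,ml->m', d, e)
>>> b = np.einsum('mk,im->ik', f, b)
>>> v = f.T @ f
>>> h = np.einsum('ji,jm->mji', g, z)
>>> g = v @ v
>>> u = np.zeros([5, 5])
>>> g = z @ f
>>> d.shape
(17,)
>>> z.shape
(5, 2)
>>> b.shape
(5, 17)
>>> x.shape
(17,)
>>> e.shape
(17, 5)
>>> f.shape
(2, 17)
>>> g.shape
(5, 17)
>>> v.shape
(17, 17)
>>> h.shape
(2, 5, 17)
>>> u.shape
(5, 5)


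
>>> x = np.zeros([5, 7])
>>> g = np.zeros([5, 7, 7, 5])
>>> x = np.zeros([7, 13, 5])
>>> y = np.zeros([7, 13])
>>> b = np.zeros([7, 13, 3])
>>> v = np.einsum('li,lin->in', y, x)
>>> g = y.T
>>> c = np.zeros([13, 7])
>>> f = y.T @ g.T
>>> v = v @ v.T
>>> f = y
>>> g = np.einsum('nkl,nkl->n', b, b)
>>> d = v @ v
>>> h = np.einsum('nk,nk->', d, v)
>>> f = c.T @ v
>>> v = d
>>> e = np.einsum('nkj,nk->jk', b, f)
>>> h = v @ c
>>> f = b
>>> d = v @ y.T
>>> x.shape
(7, 13, 5)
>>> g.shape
(7,)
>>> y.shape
(7, 13)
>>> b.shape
(7, 13, 3)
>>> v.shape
(13, 13)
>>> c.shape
(13, 7)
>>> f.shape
(7, 13, 3)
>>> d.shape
(13, 7)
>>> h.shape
(13, 7)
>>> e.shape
(3, 13)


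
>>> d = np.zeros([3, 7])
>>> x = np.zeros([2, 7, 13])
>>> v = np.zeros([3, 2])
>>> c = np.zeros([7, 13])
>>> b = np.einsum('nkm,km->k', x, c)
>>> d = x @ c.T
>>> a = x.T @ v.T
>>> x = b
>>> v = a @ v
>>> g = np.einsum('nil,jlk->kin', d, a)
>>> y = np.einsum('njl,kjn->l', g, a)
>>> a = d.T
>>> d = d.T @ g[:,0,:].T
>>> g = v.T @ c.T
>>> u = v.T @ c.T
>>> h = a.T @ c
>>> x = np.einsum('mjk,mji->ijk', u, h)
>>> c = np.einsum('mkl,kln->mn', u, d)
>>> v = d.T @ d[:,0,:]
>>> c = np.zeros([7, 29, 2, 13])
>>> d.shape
(7, 7, 3)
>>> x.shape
(13, 7, 7)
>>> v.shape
(3, 7, 3)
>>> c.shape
(7, 29, 2, 13)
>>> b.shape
(7,)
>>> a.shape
(7, 7, 2)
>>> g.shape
(2, 7, 7)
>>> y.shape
(2,)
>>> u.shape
(2, 7, 7)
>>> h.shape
(2, 7, 13)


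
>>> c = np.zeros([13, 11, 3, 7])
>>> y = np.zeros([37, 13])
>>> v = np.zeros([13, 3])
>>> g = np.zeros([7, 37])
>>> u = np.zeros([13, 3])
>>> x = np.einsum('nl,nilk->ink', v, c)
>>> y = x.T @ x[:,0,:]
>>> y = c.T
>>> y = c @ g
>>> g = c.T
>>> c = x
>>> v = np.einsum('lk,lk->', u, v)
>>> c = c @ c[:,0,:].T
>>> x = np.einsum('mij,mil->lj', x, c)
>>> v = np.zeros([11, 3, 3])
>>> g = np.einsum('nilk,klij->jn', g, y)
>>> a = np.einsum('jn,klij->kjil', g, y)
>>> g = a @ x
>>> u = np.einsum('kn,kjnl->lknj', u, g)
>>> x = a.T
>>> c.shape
(11, 13, 11)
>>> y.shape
(13, 11, 3, 37)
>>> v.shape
(11, 3, 3)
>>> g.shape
(13, 37, 3, 7)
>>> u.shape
(7, 13, 3, 37)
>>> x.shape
(11, 3, 37, 13)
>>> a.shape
(13, 37, 3, 11)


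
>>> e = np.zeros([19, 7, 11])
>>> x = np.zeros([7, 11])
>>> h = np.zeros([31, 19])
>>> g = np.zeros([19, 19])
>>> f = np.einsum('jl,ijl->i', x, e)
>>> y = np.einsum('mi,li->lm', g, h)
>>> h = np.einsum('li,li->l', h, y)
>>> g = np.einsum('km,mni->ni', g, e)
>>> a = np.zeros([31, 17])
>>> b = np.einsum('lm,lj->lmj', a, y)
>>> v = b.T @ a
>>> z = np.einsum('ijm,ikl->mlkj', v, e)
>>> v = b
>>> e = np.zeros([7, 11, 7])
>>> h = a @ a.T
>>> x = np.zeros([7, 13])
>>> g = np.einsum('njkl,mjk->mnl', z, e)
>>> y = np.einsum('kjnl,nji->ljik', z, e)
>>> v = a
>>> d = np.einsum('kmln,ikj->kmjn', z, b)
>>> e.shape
(7, 11, 7)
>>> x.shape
(7, 13)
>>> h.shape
(31, 31)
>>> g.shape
(7, 17, 17)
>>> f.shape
(19,)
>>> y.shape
(17, 11, 7, 17)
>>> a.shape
(31, 17)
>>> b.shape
(31, 17, 19)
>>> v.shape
(31, 17)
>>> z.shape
(17, 11, 7, 17)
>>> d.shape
(17, 11, 19, 17)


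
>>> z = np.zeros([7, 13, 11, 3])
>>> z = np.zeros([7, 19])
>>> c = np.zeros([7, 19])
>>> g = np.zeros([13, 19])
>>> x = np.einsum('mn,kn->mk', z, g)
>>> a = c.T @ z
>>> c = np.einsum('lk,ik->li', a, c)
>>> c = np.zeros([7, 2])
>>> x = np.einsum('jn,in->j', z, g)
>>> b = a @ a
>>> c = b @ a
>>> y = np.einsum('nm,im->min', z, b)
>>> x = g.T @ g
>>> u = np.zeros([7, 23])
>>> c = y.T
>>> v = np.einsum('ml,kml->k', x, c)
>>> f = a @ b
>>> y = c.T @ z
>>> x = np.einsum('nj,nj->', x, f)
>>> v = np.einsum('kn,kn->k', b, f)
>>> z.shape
(7, 19)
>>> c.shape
(7, 19, 19)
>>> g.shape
(13, 19)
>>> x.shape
()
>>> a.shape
(19, 19)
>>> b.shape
(19, 19)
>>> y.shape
(19, 19, 19)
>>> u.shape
(7, 23)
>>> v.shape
(19,)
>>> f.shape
(19, 19)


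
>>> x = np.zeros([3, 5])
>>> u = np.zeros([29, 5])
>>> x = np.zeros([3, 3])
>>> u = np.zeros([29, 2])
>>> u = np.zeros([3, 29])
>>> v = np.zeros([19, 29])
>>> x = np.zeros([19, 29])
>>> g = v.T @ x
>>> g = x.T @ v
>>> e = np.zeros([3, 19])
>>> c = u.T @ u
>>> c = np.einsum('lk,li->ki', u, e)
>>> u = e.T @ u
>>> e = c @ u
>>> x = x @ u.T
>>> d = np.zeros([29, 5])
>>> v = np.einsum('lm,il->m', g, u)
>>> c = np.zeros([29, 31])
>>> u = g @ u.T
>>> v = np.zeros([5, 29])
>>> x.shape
(19, 19)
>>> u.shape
(29, 19)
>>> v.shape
(5, 29)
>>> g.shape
(29, 29)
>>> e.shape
(29, 29)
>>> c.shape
(29, 31)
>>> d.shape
(29, 5)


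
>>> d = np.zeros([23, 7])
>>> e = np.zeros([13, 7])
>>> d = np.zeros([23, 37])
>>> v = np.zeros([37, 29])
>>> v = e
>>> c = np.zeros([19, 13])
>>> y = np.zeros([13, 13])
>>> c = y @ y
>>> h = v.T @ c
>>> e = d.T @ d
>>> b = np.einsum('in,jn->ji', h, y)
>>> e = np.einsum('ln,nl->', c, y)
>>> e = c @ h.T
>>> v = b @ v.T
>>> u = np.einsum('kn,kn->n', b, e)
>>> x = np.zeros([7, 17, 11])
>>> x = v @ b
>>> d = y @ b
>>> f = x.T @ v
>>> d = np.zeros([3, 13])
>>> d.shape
(3, 13)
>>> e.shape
(13, 7)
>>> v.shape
(13, 13)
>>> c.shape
(13, 13)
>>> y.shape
(13, 13)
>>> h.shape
(7, 13)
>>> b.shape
(13, 7)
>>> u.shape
(7,)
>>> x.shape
(13, 7)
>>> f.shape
(7, 13)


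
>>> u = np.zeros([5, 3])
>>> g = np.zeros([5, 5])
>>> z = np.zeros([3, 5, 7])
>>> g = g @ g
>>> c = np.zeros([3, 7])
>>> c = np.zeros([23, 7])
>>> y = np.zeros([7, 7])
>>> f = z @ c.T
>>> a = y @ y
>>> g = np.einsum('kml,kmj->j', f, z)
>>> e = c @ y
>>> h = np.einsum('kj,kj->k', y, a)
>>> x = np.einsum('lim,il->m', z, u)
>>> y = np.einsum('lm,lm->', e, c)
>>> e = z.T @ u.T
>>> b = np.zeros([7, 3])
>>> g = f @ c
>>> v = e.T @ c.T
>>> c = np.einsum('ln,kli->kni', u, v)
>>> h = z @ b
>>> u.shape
(5, 3)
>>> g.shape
(3, 5, 7)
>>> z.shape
(3, 5, 7)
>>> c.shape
(5, 3, 23)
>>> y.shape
()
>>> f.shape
(3, 5, 23)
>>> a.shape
(7, 7)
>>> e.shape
(7, 5, 5)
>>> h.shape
(3, 5, 3)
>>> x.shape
(7,)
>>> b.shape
(7, 3)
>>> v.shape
(5, 5, 23)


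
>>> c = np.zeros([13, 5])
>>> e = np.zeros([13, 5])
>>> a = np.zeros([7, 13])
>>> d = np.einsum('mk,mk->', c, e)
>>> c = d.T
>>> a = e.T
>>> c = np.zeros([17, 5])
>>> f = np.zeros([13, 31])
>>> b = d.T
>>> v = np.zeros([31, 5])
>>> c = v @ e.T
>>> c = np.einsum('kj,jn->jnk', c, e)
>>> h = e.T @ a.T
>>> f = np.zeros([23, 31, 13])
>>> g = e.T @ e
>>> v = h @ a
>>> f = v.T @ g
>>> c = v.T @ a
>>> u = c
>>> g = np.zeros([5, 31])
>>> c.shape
(13, 13)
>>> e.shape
(13, 5)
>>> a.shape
(5, 13)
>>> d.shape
()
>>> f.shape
(13, 5)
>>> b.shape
()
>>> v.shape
(5, 13)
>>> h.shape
(5, 5)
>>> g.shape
(5, 31)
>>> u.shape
(13, 13)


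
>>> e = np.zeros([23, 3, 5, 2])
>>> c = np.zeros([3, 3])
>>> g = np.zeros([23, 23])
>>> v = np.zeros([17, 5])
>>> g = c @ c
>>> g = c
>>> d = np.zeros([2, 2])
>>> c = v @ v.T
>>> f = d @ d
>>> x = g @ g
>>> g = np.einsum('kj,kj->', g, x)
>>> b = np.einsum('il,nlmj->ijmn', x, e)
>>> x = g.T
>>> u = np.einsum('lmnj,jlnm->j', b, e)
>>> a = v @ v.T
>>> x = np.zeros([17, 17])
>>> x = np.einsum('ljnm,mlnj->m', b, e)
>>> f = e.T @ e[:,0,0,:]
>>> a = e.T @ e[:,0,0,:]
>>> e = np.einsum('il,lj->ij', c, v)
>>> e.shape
(17, 5)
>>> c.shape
(17, 17)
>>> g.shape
()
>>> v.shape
(17, 5)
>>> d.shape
(2, 2)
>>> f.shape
(2, 5, 3, 2)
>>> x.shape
(23,)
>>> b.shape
(3, 2, 5, 23)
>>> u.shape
(23,)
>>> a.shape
(2, 5, 3, 2)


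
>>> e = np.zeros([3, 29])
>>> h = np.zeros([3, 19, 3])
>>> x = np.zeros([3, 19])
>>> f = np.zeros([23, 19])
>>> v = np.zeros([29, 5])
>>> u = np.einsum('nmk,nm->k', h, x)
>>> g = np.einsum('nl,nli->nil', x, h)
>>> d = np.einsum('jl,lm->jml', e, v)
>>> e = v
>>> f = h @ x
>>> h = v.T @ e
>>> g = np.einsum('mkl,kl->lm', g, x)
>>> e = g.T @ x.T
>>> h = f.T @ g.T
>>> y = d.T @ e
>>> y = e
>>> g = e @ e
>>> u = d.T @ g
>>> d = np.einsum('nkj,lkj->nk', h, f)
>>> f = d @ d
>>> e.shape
(3, 3)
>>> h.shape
(19, 19, 19)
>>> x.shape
(3, 19)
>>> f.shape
(19, 19)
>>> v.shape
(29, 5)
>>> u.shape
(29, 5, 3)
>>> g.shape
(3, 3)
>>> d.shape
(19, 19)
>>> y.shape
(3, 3)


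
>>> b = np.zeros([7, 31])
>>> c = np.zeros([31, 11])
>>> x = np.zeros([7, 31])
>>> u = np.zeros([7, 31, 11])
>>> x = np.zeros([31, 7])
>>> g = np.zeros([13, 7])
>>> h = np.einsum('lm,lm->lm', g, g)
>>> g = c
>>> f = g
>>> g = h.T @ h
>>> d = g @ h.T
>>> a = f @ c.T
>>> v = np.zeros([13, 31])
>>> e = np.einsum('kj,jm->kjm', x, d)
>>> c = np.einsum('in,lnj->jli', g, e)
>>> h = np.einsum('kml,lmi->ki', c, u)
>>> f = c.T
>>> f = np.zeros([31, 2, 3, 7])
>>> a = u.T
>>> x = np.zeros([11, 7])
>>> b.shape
(7, 31)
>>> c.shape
(13, 31, 7)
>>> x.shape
(11, 7)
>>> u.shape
(7, 31, 11)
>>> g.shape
(7, 7)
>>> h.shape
(13, 11)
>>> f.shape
(31, 2, 3, 7)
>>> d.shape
(7, 13)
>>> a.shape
(11, 31, 7)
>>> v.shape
(13, 31)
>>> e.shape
(31, 7, 13)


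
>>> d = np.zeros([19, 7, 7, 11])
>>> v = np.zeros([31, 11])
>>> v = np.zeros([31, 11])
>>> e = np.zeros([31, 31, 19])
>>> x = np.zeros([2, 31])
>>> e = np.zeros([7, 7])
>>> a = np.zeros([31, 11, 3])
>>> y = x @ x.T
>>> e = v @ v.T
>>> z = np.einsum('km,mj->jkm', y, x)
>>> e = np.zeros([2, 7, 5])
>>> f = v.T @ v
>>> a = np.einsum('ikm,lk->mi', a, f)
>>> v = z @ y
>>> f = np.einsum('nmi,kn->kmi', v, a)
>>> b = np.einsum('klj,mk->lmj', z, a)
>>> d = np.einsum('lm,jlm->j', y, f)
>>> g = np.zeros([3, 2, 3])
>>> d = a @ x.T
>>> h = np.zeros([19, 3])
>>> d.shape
(3, 2)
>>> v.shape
(31, 2, 2)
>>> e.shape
(2, 7, 5)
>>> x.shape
(2, 31)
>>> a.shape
(3, 31)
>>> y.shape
(2, 2)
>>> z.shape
(31, 2, 2)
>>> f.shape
(3, 2, 2)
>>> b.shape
(2, 3, 2)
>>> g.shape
(3, 2, 3)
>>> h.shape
(19, 3)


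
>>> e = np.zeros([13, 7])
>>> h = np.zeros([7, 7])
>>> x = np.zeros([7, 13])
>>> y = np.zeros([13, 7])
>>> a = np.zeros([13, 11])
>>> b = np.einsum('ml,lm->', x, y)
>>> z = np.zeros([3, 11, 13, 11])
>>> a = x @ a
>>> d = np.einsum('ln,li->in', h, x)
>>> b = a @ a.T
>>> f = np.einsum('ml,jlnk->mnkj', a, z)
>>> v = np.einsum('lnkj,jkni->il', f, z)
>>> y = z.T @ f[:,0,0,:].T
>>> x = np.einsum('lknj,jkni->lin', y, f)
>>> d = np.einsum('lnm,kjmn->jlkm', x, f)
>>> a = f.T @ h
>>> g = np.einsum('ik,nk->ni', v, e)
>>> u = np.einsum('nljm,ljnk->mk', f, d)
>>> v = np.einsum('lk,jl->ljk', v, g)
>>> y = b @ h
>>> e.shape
(13, 7)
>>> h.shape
(7, 7)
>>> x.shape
(11, 3, 11)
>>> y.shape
(7, 7)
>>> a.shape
(3, 11, 13, 7)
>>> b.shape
(7, 7)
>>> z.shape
(3, 11, 13, 11)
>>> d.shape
(13, 11, 7, 11)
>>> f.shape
(7, 13, 11, 3)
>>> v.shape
(11, 13, 7)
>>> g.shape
(13, 11)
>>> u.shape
(3, 11)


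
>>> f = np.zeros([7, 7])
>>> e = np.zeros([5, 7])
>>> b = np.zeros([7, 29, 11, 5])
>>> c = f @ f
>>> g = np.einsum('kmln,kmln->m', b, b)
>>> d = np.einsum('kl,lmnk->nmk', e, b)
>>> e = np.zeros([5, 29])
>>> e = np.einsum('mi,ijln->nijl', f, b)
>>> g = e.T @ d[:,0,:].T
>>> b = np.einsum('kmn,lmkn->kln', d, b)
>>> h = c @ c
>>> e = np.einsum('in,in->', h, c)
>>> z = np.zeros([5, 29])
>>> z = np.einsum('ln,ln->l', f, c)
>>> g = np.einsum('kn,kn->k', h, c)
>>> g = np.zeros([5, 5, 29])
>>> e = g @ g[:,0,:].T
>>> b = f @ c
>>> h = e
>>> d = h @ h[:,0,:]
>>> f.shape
(7, 7)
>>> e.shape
(5, 5, 5)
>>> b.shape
(7, 7)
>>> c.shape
(7, 7)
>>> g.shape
(5, 5, 29)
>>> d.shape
(5, 5, 5)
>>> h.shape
(5, 5, 5)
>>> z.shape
(7,)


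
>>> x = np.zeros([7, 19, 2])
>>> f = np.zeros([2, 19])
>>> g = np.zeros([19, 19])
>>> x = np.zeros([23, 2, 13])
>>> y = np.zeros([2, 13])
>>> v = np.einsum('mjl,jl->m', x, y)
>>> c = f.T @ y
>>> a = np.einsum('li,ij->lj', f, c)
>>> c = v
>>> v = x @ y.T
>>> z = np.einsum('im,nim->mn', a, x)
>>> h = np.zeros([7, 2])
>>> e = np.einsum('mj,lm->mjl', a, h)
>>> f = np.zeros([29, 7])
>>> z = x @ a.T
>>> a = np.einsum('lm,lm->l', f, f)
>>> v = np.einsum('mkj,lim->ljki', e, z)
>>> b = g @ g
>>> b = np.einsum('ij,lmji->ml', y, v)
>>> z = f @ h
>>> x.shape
(23, 2, 13)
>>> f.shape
(29, 7)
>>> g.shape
(19, 19)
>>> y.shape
(2, 13)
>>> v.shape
(23, 7, 13, 2)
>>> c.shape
(23,)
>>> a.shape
(29,)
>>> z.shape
(29, 2)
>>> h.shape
(7, 2)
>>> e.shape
(2, 13, 7)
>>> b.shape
(7, 23)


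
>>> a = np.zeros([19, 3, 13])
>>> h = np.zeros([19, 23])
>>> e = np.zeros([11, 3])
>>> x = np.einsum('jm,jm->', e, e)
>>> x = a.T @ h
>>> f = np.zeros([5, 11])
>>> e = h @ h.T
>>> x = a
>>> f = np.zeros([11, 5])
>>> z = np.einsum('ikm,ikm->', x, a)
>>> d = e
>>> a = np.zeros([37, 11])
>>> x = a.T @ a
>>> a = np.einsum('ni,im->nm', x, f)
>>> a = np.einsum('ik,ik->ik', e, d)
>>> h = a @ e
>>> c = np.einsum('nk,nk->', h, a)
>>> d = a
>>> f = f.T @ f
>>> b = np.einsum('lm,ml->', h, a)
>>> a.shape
(19, 19)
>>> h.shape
(19, 19)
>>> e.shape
(19, 19)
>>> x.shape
(11, 11)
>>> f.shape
(5, 5)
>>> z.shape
()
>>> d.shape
(19, 19)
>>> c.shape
()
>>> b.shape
()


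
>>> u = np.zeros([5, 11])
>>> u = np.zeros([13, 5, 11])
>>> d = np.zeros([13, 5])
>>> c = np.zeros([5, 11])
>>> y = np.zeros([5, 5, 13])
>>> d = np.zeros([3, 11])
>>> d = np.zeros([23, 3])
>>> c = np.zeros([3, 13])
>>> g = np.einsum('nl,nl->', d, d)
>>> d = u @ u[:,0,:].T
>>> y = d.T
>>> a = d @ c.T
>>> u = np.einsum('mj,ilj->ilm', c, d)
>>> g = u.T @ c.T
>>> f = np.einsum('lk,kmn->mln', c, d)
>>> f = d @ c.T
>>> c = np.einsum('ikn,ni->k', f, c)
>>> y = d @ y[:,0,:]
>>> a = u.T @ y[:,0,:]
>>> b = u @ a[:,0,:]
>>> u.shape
(13, 5, 3)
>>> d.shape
(13, 5, 13)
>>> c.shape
(5,)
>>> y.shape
(13, 5, 13)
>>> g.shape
(3, 5, 3)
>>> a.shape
(3, 5, 13)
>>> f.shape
(13, 5, 3)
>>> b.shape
(13, 5, 13)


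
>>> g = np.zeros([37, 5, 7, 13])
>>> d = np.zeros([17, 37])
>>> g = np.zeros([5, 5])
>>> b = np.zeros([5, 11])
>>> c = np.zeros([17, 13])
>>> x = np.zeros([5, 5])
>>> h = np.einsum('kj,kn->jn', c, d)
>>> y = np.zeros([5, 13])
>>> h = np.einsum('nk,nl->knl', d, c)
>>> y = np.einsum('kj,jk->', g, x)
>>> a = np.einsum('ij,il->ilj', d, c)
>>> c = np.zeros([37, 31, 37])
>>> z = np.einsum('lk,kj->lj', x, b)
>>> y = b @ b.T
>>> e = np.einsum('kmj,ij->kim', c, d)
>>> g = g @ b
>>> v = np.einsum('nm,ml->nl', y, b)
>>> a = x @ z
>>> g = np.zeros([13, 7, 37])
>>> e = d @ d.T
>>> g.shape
(13, 7, 37)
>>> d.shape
(17, 37)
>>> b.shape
(5, 11)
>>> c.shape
(37, 31, 37)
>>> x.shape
(5, 5)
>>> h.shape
(37, 17, 13)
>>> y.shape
(5, 5)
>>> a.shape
(5, 11)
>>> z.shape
(5, 11)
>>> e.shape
(17, 17)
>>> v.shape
(5, 11)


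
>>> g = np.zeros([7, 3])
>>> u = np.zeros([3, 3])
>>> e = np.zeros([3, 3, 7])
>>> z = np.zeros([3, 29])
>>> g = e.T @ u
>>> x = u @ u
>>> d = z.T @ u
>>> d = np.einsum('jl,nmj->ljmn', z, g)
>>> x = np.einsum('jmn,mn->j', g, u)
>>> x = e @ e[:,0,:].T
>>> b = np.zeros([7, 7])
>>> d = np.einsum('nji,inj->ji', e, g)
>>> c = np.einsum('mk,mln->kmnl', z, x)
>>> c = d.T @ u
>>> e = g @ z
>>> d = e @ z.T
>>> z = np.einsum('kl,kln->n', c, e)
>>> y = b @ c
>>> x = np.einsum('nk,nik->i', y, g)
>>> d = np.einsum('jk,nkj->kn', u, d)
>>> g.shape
(7, 3, 3)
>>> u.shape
(3, 3)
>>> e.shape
(7, 3, 29)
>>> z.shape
(29,)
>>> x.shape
(3,)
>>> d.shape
(3, 7)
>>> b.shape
(7, 7)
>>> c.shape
(7, 3)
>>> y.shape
(7, 3)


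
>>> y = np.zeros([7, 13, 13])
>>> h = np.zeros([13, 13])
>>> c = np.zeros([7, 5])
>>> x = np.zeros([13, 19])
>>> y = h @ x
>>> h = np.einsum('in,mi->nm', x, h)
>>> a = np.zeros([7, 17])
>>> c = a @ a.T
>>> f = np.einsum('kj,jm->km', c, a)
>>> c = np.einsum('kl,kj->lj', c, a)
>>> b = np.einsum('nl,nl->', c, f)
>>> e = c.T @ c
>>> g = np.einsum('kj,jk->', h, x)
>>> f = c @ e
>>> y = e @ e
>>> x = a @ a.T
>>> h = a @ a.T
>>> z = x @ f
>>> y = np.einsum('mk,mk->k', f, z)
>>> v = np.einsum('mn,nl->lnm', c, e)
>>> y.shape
(17,)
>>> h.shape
(7, 7)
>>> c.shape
(7, 17)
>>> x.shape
(7, 7)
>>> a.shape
(7, 17)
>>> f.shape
(7, 17)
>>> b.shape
()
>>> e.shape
(17, 17)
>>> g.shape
()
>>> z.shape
(7, 17)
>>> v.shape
(17, 17, 7)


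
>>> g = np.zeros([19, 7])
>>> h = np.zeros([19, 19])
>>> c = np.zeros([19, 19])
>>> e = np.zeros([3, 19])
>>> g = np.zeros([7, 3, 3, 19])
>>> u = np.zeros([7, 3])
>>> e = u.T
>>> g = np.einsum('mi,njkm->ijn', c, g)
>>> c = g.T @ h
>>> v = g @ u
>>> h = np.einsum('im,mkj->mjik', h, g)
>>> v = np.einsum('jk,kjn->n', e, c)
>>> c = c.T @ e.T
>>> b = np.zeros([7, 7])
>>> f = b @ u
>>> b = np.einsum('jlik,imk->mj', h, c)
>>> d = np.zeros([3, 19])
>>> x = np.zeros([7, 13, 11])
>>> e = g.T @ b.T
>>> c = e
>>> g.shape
(19, 3, 7)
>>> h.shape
(19, 7, 19, 3)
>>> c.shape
(7, 3, 3)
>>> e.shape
(7, 3, 3)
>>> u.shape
(7, 3)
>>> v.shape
(19,)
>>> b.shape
(3, 19)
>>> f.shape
(7, 3)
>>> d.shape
(3, 19)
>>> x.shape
(7, 13, 11)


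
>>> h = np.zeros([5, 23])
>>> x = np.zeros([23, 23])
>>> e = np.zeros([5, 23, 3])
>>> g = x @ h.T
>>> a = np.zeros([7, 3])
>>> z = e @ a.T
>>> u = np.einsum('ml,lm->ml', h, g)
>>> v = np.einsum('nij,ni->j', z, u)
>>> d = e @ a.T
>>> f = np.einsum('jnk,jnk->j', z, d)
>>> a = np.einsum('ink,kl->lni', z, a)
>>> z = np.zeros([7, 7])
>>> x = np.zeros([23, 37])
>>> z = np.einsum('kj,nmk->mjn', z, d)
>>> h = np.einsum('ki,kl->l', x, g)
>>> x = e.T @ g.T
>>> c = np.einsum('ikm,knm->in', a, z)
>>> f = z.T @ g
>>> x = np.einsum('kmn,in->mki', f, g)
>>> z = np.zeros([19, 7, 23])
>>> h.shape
(5,)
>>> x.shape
(7, 5, 23)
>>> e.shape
(5, 23, 3)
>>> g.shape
(23, 5)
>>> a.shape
(3, 23, 5)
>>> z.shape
(19, 7, 23)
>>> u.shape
(5, 23)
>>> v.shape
(7,)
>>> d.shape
(5, 23, 7)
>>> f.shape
(5, 7, 5)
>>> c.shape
(3, 7)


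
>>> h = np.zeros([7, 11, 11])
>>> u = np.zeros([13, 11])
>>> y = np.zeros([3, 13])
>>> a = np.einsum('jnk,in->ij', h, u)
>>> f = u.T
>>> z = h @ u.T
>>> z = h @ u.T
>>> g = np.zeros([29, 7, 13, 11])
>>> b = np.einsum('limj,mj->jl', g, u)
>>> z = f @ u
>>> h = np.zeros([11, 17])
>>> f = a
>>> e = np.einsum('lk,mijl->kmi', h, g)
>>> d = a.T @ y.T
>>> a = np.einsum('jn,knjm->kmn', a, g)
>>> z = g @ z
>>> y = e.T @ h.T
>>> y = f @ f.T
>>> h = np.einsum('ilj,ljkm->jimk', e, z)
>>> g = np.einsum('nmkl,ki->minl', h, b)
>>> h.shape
(7, 17, 11, 13)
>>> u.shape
(13, 11)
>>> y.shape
(13, 13)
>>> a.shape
(29, 11, 7)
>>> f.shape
(13, 7)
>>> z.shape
(29, 7, 13, 11)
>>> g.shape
(17, 29, 7, 13)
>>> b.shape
(11, 29)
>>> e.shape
(17, 29, 7)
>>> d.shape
(7, 3)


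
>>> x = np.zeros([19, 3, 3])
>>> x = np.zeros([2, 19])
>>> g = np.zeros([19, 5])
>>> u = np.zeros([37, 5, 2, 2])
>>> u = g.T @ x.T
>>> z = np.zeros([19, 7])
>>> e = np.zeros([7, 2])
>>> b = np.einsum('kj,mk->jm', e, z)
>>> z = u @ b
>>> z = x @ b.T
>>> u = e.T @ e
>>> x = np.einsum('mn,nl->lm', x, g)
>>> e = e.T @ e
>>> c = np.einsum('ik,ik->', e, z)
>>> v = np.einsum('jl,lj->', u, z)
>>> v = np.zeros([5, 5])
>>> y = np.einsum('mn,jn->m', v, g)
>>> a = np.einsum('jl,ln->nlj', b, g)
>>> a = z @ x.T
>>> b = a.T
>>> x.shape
(5, 2)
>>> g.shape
(19, 5)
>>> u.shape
(2, 2)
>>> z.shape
(2, 2)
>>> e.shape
(2, 2)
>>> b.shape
(5, 2)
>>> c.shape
()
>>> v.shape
(5, 5)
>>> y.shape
(5,)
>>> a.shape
(2, 5)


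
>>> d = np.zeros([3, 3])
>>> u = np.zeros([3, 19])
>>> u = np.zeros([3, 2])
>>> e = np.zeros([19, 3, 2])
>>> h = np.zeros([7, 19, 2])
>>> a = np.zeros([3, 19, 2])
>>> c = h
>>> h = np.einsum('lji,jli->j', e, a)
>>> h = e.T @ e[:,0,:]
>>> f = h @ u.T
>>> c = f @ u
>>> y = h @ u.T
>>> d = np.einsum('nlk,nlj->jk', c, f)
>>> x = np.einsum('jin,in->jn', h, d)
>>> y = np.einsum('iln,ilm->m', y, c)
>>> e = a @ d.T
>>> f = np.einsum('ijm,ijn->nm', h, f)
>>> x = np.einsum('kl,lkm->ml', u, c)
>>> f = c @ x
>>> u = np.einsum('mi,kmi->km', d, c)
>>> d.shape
(3, 2)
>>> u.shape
(2, 3)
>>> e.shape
(3, 19, 3)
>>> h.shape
(2, 3, 2)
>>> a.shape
(3, 19, 2)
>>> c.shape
(2, 3, 2)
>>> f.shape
(2, 3, 2)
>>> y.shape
(2,)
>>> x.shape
(2, 2)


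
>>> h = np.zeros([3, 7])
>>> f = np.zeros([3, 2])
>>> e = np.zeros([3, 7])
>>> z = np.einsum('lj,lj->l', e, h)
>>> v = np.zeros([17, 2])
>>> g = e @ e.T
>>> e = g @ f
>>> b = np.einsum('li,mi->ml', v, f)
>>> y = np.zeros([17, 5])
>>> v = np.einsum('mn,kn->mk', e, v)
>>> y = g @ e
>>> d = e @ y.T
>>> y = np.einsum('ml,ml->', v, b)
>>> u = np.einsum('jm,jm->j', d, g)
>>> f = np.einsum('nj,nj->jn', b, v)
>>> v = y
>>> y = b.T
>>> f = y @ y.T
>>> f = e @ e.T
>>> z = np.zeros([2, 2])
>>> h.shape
(3, 7)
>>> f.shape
(3, 3)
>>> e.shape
(3, 2)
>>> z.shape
(2, 2)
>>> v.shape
()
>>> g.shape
(3, 3)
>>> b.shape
(3, 17)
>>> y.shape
(17, 3)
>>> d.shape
(3, 3)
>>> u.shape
(3,)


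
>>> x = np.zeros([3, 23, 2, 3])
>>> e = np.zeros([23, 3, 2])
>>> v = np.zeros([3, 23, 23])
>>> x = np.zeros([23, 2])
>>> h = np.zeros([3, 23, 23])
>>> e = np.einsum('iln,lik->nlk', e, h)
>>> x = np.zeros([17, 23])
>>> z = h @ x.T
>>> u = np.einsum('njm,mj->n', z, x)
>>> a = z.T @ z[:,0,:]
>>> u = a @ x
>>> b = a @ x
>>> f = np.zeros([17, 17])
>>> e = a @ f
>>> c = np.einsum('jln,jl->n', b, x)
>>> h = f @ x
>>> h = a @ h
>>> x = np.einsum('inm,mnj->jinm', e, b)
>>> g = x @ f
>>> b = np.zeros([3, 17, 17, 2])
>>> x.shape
(23, 17, 23, 17)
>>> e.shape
(17, 23, 17)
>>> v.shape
(3, 23, 23)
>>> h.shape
(17, 23, 23)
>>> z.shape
(3, 23, 17)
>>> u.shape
(17, 23, 23)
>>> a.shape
(17, 23, 17)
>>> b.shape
(3, 17, 17, 2)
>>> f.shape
(17, 17)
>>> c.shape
(23,)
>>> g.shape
(23, 17, 23, 17)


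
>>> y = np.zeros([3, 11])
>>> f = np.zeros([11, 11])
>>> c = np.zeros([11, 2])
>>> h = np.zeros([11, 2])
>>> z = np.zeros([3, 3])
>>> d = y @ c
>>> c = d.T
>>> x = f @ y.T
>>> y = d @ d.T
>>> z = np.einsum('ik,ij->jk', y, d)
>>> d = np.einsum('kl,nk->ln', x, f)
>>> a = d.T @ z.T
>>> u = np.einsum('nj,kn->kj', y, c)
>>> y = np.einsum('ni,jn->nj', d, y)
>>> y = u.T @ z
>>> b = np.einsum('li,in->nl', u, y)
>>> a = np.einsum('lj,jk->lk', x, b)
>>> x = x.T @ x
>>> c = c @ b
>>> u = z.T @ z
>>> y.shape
(3, 3)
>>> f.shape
(11, 11)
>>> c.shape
(2, 2)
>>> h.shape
(11, 2)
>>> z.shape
(2, 3)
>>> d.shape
(3, 11)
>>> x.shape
(3, 3)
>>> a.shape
(11, 2)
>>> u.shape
(3, 3)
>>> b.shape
(3, 2)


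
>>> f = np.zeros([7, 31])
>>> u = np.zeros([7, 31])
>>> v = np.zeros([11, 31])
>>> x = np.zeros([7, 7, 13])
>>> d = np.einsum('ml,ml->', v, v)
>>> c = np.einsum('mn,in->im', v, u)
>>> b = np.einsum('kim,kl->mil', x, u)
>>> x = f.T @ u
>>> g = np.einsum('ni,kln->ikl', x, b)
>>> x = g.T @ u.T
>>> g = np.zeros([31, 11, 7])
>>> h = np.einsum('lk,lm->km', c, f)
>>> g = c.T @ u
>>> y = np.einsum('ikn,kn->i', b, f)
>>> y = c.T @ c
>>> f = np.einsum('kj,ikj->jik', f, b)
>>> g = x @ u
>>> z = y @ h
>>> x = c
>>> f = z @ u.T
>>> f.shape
(11, 7)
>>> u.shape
(7, 31)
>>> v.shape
(11, 31)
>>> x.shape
(7, 11)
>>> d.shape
()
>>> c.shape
(7, 11)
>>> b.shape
(13, 7, 31)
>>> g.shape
(7, 13, 31)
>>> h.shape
(11, 31)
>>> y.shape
(11, 11)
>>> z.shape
(11, 31)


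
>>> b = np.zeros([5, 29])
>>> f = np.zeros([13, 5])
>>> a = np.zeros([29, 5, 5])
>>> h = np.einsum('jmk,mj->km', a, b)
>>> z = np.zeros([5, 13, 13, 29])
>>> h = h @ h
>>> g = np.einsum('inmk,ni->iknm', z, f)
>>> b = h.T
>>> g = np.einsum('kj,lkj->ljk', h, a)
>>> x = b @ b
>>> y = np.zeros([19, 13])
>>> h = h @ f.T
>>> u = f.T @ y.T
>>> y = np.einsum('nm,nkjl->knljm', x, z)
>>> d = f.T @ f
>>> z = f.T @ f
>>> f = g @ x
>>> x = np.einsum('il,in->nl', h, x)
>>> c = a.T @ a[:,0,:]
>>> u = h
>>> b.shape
(5, 5)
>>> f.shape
(29, 5, 5)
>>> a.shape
(29, 5, 5)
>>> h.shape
(5, 13)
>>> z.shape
(5, 5)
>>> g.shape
(29, 5, 5)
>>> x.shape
(5, 13)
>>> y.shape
(13, 5, 29, 13, 5)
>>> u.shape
(5, 13)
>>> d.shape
(5, 5)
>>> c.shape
(5, 5, 5)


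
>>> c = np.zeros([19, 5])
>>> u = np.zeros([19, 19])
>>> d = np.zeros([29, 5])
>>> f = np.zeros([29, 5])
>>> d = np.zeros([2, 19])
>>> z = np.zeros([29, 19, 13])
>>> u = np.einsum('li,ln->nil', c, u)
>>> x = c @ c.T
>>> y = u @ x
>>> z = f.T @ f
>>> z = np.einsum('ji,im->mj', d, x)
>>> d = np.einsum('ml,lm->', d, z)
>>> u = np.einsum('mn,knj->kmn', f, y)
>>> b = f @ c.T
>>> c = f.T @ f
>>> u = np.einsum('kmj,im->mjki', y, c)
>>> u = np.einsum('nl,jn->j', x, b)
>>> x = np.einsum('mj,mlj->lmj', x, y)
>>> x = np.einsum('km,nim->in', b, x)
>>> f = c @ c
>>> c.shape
(5, 5)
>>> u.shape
(29,)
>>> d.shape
()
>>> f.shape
(5, 5)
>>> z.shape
(19, 2)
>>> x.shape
(19, 5)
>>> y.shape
(19, 5, 19)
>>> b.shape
(29, 19)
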